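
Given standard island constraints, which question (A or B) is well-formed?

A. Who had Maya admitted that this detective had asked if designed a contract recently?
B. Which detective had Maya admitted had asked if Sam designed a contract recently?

B

In A, the wh-phrase is extracted from inside a wh-island (introduced by "if"), which blocks movement.
In B, the extraction path crosses only that-complement boundaries, which are transparent.
So B is grammatical.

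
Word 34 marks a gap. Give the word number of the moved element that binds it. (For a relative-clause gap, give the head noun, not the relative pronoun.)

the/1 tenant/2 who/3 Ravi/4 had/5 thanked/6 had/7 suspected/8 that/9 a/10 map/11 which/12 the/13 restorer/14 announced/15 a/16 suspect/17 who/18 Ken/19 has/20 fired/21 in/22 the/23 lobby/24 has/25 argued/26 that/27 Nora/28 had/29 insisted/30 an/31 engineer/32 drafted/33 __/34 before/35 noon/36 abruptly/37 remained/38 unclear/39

11

The gap at 34 is the object of "drafted", inside a relative clause.
The relative pronoun is "which" (word 12); it is bound by the head noun immediately before it.
Its filler is the head noun "map", at word 11.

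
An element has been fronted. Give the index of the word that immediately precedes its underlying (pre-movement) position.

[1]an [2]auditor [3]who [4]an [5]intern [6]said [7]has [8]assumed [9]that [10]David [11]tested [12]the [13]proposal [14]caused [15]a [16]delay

6

The displaced element is "an auditor" (word 2).
It is linked across 1 clause boundary (Ø).
It functions as the subject of "assumed", so the gap sits immediately after word 6 ("said").
Base order: An intern said that an auditor has assumed that David tested the proposal.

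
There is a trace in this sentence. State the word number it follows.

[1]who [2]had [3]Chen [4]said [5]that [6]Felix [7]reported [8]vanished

The displaced element is "who" (word 1).
It is linked across 2 clause boundaries (that → Ø).
It functions as the subject of "vanished", so the gap sits immediately after word 7 ("reported").
Base order: Chen had said that Felix reported that who vanished.

7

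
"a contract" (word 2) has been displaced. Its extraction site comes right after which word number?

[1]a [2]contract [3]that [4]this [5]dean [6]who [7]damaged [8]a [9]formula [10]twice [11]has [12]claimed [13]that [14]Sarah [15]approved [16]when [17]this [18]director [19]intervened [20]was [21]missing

The displaced element is "a contract" (word 2).
It is linked across 1 clause boundary (that).
It functions as the direct object of "approved", so the gap sits immediately after word 15 ("approved").
Base order: This dean who damaged a formula twice has claimed that Sarah approved a contract when this director intervened.

15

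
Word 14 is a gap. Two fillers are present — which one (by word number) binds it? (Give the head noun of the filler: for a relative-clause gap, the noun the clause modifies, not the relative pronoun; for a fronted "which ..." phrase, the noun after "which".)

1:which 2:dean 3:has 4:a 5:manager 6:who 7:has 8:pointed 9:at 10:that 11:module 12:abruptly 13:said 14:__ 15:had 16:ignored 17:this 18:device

The marked gap is the subject of "ignored".
Its filler is the fronted wh-phrase "which dean", at word 2.
(The other dependency links word 5 to a gap after word 6.)

2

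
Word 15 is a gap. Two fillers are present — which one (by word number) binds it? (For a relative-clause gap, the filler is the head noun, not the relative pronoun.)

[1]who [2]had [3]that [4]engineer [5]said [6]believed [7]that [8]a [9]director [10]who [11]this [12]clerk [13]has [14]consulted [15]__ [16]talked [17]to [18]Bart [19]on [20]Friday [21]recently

The marked gap is inside the relative clause, the direct object of "consulted".
Its filler is the head noun "director" (via "who"), at word 9.
(The other dependency links word 1 to a gap after word 5.)

9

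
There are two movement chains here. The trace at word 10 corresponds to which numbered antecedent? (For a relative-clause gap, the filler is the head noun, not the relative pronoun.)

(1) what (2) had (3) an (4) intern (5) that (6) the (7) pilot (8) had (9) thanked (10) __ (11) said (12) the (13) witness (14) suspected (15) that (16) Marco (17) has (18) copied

The marked gap is inside the relative clause, the direct object of "thanked".
Its filler is the head noun "intern" (via "that"), at word 4.
(The other dependency links word 1 to a gap after word 18.)

4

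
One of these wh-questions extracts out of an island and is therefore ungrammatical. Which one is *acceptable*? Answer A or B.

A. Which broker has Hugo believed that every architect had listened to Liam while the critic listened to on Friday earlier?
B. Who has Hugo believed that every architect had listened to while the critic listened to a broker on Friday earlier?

B

In A, the wh-phrase is extracted from inside an adjunct island (introduced by "while"), which blocks movement.
In B, the extraction path crosses only that-complement boundaries, which are transparent.
So B is grammatical.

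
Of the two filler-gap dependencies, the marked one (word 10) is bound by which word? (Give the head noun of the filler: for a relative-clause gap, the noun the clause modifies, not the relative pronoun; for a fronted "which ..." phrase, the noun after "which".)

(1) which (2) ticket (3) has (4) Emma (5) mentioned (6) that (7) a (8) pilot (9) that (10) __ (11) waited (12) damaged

8

The marked gap is inside the relative clause, the subject of "waited".
Its filler is the head noun "pilot" (via "that"), at word 8.
(The other dependency links word 2 to a gap after word 12.)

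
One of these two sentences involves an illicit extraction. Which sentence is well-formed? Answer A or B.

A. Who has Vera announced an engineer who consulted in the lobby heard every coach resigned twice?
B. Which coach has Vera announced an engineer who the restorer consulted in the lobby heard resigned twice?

In A, the wh-phrase is extracted from inside a complex-NP island (relative clause) (introduced by "who"), which blocks movement.
In B, the extraction path crosses only that-complement boundaries, which are transparent.
So B is grammatical.

B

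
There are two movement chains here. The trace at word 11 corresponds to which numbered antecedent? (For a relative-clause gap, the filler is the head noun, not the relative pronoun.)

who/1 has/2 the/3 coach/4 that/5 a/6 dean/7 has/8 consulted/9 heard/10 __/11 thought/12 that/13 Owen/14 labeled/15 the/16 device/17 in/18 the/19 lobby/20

The marked gap is the subject of "thought".
Its filler is the fronted wh-phrase "who", at word 1.
(The other dependency links word 4 to a gap after word 9.)

1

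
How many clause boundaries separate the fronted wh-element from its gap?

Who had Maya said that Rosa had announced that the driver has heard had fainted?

3

"who" is extracted from the subject of "fainted".
Boundaries crossed, outermost first: [that], [that], [Ø] — 3 in total.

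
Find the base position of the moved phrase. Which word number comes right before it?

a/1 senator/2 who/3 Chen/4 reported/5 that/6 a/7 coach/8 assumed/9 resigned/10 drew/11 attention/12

The displaced element is "a senator" (word 2).
It is linked across 2 clause boundaries (that → Ø).
It functions as the subject of "resigned", so the gap sits immediately after word 9 ("assumed").
Base order: Chen reported that a coach assumed that a senator resigned.

9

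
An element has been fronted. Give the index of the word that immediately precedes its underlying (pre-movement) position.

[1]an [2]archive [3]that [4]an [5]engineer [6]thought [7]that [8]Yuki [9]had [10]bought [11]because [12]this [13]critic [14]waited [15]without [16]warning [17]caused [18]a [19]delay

The displaced element is "an archive" (word 2).
It is linked across 1 clause boundary (that).
It functions as the direct object of "bought", so the gap sits immediately after word 10 ("bought").
Base order: An engineer thought that Yuki had bought an archive because this critic waited without warning.

10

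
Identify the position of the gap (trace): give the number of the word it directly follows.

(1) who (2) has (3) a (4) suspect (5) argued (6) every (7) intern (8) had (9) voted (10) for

10

The displaced element is "who" (word 1).
It is linked across 1 clause boundary (Ø).
It functions as the object of the preposition "for" of "voted", so the gap sits immediately after word 10 ("for").
Base order: A suspect has argued every intern had voted for who.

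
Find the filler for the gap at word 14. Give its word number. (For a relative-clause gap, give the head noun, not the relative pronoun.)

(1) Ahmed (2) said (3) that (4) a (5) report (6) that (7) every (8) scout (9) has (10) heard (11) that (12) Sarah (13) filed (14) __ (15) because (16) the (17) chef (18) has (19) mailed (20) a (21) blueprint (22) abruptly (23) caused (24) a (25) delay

5

The gap at 14 is the object of "filed", inside a relative clause.
The relative pronoun is "that" (word 6); it is bound by the head noun immediately before it.
Its filler is the head noun "report", at word 5.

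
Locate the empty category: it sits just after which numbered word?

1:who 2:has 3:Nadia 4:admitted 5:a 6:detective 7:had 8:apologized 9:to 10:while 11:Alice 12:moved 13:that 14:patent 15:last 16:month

The displaced element is "who" (word 1).
It is linked across 1 clause boundary (Ø).
It functions as the object of the preposition "to" of "apologized", so the gap sits immediately after word 9 ("to").
Base order: Nadia has admitted a detective had apologized to who while Alice moved that patent last month.

9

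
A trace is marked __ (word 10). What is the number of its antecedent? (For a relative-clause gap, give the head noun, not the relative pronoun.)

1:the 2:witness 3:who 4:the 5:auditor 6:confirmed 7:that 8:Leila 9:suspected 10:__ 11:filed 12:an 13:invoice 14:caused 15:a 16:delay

2

The gap at 10 is the subject of "filed", inside a relative clause.
The relative pronoun is "who" (word 3); it is bound by the head noun immediately before it.
Its filler is the head noun "witness", at word 2.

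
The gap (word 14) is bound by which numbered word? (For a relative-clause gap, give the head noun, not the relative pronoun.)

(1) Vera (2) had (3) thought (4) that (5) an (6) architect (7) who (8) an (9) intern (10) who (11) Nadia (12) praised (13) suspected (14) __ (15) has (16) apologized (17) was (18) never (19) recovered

6

The gap at 14 is the subject of "apologized", inside a relative clause.
The relative pronoun is "who" (word 7); it is bound by the head noun immediately before it.
Its filler is the head noun "architect", at word 6.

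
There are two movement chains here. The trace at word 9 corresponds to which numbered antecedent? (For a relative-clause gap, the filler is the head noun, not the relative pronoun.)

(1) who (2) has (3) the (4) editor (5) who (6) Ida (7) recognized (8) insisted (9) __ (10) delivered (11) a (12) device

The marked gap is the subject of "delivered".
Its filler is the fronted wh-phrase "who", at word 1.
(The other dependency links word 4 to a gap after word 7.)

1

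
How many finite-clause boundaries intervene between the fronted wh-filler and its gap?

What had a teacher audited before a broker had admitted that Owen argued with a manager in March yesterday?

0

"what" originates inside the matrix clause — no clause boundary is crossed.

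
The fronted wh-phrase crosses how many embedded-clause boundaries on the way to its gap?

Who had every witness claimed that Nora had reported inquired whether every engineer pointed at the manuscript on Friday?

2

"who" is extracted from the subject of "inquired".
Boundaries crossed, outermost first: [that], [Ø] — 2 in total.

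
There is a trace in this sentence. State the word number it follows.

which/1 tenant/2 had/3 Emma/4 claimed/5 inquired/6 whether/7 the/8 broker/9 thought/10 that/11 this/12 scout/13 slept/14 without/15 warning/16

5

The displaced element is "which tenant" (word 2).
It is linked across 1 clause boundary (Ø).
It functions as the subject of "inquired", so the gap sits immediately after word 5 ("claimed").
Base order: Emma had claimed that which tenant inquired whether the broker thought that this scout slept without warning.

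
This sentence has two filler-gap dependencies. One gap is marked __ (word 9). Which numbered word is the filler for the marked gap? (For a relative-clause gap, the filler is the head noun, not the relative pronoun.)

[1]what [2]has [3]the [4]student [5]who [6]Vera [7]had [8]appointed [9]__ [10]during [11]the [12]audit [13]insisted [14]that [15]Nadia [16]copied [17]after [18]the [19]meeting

4

The marked gap is inside the relative clause, the direct object of "appointed".
Its filler is the head noun "student" (via "who"), at word 4.
(The other dependency links word 1 to a gap after word 16.)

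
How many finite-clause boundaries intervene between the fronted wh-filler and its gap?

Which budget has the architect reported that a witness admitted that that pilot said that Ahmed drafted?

3

"which budget" is extracted from the object of "drafted".
Boundaries crossed, outermost first: [that], [that], [that] — 3 in total.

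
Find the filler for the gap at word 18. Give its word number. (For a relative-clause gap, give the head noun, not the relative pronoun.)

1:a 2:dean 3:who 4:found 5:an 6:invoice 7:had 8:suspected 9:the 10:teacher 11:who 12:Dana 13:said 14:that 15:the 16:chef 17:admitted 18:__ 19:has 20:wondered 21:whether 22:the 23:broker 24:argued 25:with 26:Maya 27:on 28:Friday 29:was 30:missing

10

The gap at 18 is the subject of "wondered", inside a relative clause.
The relative pronoun is "who" (word 11); it is bound by the head noun immediately before it.
Its filler is the head noun "teacher", at word 10.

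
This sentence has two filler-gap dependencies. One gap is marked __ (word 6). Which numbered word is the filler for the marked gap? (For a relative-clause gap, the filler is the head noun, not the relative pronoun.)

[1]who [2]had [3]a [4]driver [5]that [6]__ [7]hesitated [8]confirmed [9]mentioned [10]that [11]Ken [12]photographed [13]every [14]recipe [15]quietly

The marked gap is inside the relative clause, the subject of "hesitated".
Its filler is the head noun "driver" (via "that"), at word 4.
(The other dependency links word 1 to a gap after word 8.)

4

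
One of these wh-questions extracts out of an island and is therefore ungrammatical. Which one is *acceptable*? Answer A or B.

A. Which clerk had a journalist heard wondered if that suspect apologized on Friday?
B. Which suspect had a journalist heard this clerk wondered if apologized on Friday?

In B, the wh-phrase is extracted from inside a wh-island (introduced by "if"), which blocks movement.
In A, the extraction path crosses only that-complement boundaries, which are transparent.
So A is grammatical.

A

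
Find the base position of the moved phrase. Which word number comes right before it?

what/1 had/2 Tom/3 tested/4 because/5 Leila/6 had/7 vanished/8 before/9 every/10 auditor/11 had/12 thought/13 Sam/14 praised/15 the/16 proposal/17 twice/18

4

The displaced element is "what" (word 1).
It functions as the direct object of "tested", so the gap sits immediately after word 4 ("tested").
Base order: Tom had tested what because Leila had vanished before every auditor had thought Sam praised the proposal twice.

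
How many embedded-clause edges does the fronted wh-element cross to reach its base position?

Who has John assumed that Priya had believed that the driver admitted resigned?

3

"who" is extracted from the subject of "resigned".
Boundaries crossed, outermost first: [that], [that], [Ø] — 3 in total.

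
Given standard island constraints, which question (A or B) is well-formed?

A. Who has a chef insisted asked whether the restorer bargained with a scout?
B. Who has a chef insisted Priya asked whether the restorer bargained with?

In B, the wh-phrase is extracted from inside a wh-island (introduced by "whether"), which blocks movement.
In A, the extraction path crosses only that-complement boundaries, which are transparent.
So A is grammatical.

A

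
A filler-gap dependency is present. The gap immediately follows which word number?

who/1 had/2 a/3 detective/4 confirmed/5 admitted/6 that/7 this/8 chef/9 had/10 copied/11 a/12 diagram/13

5

The displaced element is "who" (word 1).
It is linked across 1 clause boundary (Ø).
It functions as the subject of "admitted", so the gap sits immediately after word 5 ("confirmed").
Base order: A detective had confirmed that who admitted that this chef had copied a diagram.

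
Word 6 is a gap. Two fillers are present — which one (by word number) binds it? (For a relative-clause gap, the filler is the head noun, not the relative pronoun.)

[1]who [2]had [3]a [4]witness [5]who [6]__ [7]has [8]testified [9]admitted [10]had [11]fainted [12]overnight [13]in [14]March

4

The marked gap is inside the relative clause, the subject of "testified".
Its filler is the head noun "witness" (via "who"), at word 4.
(The other dependency links word 1 to a gap after word 9.)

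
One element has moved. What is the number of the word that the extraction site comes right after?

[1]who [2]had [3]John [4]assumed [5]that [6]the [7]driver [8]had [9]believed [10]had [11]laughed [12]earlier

9

The displaced element is "who" (word 1).
It is linked across 2 clause boundaries (that → Ø).
It functions as the subject of "laughed", so the gap sits immediately after word 9 ("believed").
Base order: John had assumed that the driver had believed that who had laughed earlier.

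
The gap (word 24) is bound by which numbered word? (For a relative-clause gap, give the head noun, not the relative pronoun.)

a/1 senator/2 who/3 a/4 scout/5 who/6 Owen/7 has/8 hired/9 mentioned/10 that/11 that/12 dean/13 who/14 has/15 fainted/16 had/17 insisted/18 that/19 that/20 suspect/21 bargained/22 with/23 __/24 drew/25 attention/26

2

The gap at 24 is the prepositional object of "bargained", inside a relative clause.
The relative pronoun is "who" (word 3); it is bound by the head noun immediately before it.
Its filler is the head noun "senator", at word 2.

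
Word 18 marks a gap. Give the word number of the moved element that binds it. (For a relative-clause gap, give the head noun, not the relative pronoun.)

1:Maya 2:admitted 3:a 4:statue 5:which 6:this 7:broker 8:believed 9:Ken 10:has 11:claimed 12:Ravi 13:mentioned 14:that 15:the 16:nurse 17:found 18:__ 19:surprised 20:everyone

4

The gap at 18 is the object of "found", inside a relative clause.
The relative pronoun is "which" (word 5); it is bound by the head noun immediately before it.
Its filler is the head noun "statue", at word 4.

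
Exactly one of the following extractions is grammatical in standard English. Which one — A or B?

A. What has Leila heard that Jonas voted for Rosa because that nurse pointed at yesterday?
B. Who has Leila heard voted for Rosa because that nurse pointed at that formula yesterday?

In A, the wh-phrase is extracted from inside an adjunct island (introduced by "because"), which blocks movement.
In B, the extraction path crosses only that-complement boundaries, which are transparent.
So B is grammatical.

B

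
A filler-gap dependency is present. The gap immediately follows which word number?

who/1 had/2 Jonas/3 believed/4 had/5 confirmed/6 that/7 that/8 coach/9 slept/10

The displaced element is "who" (word 1).
It is linked across 1 clause boundary (Ø).
It functions as the subject of "confirmed", so the gap sits immediately after word 4 ("believed").
Base order: Jonas had believed that who had confirmed that that coach slept.

4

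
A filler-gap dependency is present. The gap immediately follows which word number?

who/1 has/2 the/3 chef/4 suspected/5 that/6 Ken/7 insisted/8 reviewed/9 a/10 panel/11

8

The displaced element is "who" (word 1).
It is linked across 2 clause boundaries (that → Ø).
It functions as the subject of "reviewed", so the gap sits immediately after word 8 ("insisted").
Base order: The chef has suspected that Ken insisted who reviewed a panel.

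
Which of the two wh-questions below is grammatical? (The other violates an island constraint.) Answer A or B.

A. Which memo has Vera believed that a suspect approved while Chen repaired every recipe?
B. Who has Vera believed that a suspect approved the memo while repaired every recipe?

A

In B, the wh-phrase is extracted from inside an adjunct island (introduced by "while"), which blocks movement.
In A, the extraction path crosses only that-complement boundaries, which are transparent.
So A is grammatical.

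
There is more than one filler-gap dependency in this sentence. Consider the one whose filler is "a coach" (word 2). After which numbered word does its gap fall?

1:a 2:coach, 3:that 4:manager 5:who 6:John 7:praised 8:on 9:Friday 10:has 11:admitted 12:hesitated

The displaced element is "a coach" (word 2).
It is linked across 1 clause boundary (Ø).
It functions as the subject of "hesitated", so the gap sits immediately after word 11 ("admitted").
Base order: That manager who John praised on Friday has admitted a coach hesitated.

11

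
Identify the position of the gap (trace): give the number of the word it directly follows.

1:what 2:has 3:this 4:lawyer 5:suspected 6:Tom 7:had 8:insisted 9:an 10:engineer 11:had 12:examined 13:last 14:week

The displaced element is "what" (word 1).
It is linked across 2 clause boundaries (Ø → Ø).
It functions as the direct object of "examined", so the gap sits immediately after word 12 ("examined").
Base order: This lawyer has suspected Tom had insisted an engineer had examined what last week.

12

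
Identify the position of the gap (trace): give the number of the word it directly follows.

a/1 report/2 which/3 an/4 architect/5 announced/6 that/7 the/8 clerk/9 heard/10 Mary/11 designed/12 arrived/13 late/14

12

The displaced element is "a report" (word 2).
It is linked across 2 clause boundaries (that → Ø).
It functions as the direct object of "designed", so the gap sits immediately after word 12 ("designed").
Base order: An architect announced that the clerk heard Mary designed a report.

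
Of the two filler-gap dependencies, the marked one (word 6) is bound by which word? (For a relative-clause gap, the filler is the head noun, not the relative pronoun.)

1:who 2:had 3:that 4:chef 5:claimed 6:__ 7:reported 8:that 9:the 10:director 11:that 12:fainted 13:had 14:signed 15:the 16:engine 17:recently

The marked gap is the subject of "reported".
Its filler is the fronted wh-phrase "who", at word 1.
(The other dependency links word 10 to a gap after word 11.)

1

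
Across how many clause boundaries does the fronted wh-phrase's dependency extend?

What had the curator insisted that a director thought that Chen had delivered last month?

2

"what" is extracted from the object of "delivered".
Boundaries crossed, outermost first: [that], [that] — 2 in total.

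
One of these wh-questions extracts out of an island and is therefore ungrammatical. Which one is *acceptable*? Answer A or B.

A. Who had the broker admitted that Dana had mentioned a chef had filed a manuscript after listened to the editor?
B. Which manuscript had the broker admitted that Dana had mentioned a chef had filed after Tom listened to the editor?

B

In A, the wh-phrase is extracted from inside an adjunct island (introduced by "after"), which blocks movement.
In B, the extraction path crosses only that-complement boundaries, which are transparent.
So B is grammatical.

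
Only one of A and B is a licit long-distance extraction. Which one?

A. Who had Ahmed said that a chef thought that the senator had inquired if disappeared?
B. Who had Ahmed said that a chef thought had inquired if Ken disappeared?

B

In A, the wh-phrase is extracted from inside a wh-island (introduced by "if"), which blocks movement.
In B, the extraction path crosses only that-complement boundaries, which are transparent.
So B is grammatical.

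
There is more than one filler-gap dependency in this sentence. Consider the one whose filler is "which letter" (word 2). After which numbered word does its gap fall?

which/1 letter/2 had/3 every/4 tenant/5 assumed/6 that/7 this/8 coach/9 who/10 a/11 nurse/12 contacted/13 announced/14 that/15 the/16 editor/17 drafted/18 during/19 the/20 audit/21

18

The displaced element is "which letter" (word 2).
It is linked across 2 clause boundaries (that → that).
It functions as the direct object of "drafted", so the gap sits immediately after word 18 ("drafted").
Base order: Every tenant had assumed that this coach who a nurse contacted announced that the editor drafted which letter during the audit.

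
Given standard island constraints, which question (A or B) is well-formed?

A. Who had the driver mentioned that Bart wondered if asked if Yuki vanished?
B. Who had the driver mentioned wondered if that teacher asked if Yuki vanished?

In A, the wh-phrase is extracted from inside a wh-island (introduced by "if"), which blocks movement.
In B, the extraction path crosses only that-complement boundaries, which are transparent.
So B is grammatical.

B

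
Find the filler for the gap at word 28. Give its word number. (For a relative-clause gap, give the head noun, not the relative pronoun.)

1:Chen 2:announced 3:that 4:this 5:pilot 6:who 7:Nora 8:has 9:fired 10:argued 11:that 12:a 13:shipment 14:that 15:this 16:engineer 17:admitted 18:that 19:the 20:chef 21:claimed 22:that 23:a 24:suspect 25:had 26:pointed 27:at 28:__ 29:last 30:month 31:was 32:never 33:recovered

The gap at 28 is the prepositional object of "pointed", inside a relative clause.
The relative pronoun is "that" (word 14); it is bound by the head noun immediately before it.
Its filler is the head noun "shipment", at word 13.

13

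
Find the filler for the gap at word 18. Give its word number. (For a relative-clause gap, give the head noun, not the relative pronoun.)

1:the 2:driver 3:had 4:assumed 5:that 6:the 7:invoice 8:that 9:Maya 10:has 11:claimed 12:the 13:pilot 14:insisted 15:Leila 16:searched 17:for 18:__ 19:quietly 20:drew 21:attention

The gap at 18 is the prepositional object of "searched", inside a relative clause.
The relative pronoun is "that" (word 8); it is bound by the head noun immediately before it.
Its filler is the head noun "invoice", at word 7.

7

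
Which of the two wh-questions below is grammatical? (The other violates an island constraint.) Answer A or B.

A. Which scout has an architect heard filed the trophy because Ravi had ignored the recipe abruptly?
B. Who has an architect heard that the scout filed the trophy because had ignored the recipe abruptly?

A

In B, the wh-phrase is extracted from inside an adjunct island (introduced by "because"), which blocks movement.
In A, the extraction path crosses only that-complement boundaries, which are transparent.
So A is grammatical.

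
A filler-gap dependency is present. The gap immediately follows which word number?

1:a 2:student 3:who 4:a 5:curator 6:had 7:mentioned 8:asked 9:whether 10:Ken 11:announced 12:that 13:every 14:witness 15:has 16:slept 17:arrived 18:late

The displaced element is "a student" (word 2).
It is linked across 1 clause boundary (Ø).
It functions as the subject of "asked", so the gap sits immediately after word 7 ("mentioned").
Base order: A curator had mentioned that a student asked whether Ken announced that every witness has slept.

7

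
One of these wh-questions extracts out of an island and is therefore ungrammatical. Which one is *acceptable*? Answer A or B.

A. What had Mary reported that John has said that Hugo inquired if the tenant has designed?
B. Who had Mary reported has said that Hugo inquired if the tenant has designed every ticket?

B

In A, the wh-phrase is extracted from inside a wh-island (introduced by "if"), which blocks movement.
In B, the extraction path crosses only that-complement boundaries, which are transparent.
So B is grammatical.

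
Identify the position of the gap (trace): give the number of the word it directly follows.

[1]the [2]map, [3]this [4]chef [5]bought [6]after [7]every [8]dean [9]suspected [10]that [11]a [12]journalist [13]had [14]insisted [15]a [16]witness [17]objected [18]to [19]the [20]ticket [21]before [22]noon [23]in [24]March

The displaced element is "the map" (word 2).
It functions as the direct object of "bought", so the gap sits immediately after word 5 ("bought").
Base order: This chef bought the map after every dean suspected that a journalist had insisted a witness objected to the ticket before noon in March.

5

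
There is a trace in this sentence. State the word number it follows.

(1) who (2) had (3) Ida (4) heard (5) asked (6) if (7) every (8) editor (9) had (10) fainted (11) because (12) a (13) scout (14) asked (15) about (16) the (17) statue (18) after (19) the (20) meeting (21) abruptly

4

The displaced element is "who" (word 1).
It is linked across 1 clause boundary (Ø).
It functions as the subject of "asked", so the gap sits immediately after word 4 ("heard").
Base order: Ida had heard that who asked if every editor had fainted because a scout asked about the statue after the meeting abruptly.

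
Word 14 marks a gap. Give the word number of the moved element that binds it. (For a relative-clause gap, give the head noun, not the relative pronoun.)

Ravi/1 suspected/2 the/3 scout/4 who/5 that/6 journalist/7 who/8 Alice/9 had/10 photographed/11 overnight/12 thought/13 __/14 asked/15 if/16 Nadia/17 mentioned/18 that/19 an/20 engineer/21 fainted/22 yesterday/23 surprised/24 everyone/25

The gap at 14 is the subject of "asked", inside a relative clause.
The relative pronoun is "who" (word 5); it is bound by the head noun immediately before it.
Its filler is the head noun "scout", at word 4.

4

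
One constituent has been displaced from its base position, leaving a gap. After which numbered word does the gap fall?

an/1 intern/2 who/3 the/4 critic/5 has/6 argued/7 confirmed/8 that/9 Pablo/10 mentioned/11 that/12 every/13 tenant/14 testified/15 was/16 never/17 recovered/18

The displaced element is "an intern" (word 2).
It is linked across 1 clause boundary (Ø).
It functions as the subject of "confirmed", so the gap sits immediately after word 7 ("argued").
Base order: The critic has argued an intern confirmed that Pablo mentioned that every tenant testified.

7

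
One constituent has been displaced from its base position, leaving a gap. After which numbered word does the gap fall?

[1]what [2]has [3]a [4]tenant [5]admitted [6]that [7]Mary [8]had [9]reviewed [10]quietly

The displaced element is "what" (word 1).
It is linked across 1 clause boundary (that).
It functions as the direct object of "reviewed", so the gap sits immediately after word 9 ("reviewed").
Base order: A tenant has admitted that Mary had reviewed what quietly.

9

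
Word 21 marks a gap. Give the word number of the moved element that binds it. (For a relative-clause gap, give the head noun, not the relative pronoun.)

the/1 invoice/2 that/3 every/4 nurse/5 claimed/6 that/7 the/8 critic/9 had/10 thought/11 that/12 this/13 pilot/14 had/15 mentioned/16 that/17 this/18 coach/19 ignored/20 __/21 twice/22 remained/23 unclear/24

2

The gap at 21 is the object of "ignored", inside a relative clause.
The relative pronoun is "that" (word 3); it is bound by the head noun immediately before it.
Its filler is the head noun "invoice", at word 2.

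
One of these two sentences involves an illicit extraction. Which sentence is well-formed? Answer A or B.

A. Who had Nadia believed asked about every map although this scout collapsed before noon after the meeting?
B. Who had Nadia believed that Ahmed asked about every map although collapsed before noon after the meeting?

A

In B, the wh-phrase is extracted from inside an adjunct island (introduced by "although"), which blocks movement.
In A, the extraction path crosses only that-complement boundaries, which are transparent.
So A is grammatical.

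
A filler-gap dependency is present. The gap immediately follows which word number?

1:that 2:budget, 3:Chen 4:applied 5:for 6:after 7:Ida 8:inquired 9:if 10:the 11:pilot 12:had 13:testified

The displaced element is "that budget" (word 2).
It functions as the object of the preposition "for" of "applied", so the gap sits immediately after word 5 ("for").
Base order: Chen applied for that budget after Ida inquired if the pilot had testified.

5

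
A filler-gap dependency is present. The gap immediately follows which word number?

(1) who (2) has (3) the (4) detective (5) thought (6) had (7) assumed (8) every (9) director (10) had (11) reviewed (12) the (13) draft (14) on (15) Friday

5

The displaced element is "who" (word 1).
It is linked across 1 clause boundary (Ø).
It functions as the subject of "assumed", so the gap sits immediately after word 5 ("thought").
Base order: The detective has thought that who had assumed every director had reviewed the draft on Friday.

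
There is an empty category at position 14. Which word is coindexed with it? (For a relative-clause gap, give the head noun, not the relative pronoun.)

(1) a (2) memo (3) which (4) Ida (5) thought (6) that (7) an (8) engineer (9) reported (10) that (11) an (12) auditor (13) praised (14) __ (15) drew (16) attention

The gap at 14 is the object of "praised", inside a relative clause.
The relative pronoun is "which" (word 3); it is bound by the head noun immediately before it.
Its filler is the head noun "memo", at word 2.

2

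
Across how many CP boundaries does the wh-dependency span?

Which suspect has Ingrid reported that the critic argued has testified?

2

"which suspect" is extracted from the subject of "testified".
Boundaries crossed, outermost first: [that], [Ø] — 2 in total.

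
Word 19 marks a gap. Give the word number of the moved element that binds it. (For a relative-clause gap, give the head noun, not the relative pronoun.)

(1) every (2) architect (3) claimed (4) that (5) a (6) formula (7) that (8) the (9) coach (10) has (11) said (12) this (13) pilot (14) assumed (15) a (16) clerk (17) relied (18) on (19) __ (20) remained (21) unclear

6

The gap at 19 is the prepositional object of "relied", inside a relative clause.
The relative pronoun is "that" (word 7); it is bound by the head noun immediately before it.
Its filler is the head noun "formula", at word 6.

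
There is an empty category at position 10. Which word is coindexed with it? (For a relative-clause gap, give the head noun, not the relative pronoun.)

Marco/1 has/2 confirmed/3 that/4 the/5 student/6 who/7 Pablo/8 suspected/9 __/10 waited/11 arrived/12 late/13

The gap at 10 is the subject of "waited", inside a relative clause.
The relative pronoun is "who" (word 7); it is bound by the head noun immediately before it.
Its filler is the head noun "student", at word 6.

6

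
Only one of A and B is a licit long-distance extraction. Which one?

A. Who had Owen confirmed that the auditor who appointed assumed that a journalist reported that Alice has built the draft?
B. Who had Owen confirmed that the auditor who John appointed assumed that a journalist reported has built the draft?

In A, the wh-phrase is extracted from inside a complex-NP island (relative clause) (introduced by "who"), which blocks movement.
In B, the extraction path crosses only that-complement boundaries, which are transparent.
So B is grammatical.

B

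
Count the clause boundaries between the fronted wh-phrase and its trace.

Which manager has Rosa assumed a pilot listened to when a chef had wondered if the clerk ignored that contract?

"which manager" is extracted from the PP object of "listened".
Boundaries crossed, outermost first: [Ø] — 1 in total.

1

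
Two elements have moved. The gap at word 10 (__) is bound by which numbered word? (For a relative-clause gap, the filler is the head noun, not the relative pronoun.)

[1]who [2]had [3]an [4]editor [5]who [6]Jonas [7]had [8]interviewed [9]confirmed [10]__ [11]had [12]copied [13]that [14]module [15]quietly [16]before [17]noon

1

The marked gap is the subject of "copied".
Its filler is the fronted wh-phrase "who", at word 1.
(The other dependency links word 4 to a gap after word 8.)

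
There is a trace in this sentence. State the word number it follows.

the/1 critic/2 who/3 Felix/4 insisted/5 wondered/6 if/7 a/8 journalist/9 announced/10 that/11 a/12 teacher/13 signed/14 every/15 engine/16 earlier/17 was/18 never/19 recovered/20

The displaced element is "the critic" (word 2).
It is linked across 1 clause boundary (Ø).
It functions as the subject of "wondered", so the gap sits immediately after word 5 ("insisted").
Base order: Felix insisted the critic wondered if a journalist announced that a teacher signed every engine earlier.

5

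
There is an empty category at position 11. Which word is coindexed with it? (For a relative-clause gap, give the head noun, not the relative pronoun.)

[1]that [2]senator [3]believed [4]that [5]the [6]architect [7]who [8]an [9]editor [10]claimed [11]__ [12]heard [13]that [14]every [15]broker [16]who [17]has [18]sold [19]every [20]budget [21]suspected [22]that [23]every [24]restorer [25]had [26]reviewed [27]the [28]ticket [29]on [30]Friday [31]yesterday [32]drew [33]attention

6

The gap at 11 is the subject of "heard", inside a relative clause.
The relative pronoun is "who" (word 7); it is bound by the head noun immediately before it.
Its filler is the head noun "architect", at word 6.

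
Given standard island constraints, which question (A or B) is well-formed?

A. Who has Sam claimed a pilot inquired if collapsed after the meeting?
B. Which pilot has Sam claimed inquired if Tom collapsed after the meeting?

In A, the wh-phrase is extracted from inside a wh-island (introduced by "if"), which blocks movement.
In B, the extraction path crosses only that-complement boundaries, which are transparent.
So B is grammatical.

B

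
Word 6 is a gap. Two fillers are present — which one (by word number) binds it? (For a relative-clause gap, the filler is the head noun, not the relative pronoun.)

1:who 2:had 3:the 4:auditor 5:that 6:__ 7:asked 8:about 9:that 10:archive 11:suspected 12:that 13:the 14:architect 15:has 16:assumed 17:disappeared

The marked gap is inside the relative clause, the subject of "asked".
Its filler is the head noun "auditor" (via "that"), at word 4.
(The other dependency links word 1 to a gap after word 16.)

4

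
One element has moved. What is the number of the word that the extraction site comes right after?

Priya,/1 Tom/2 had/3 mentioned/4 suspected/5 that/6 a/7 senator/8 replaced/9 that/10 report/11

4

The displaced element is "Priya" (word 1).
It is linked across 1 clause boundary (Ø).
It functions as the subject of "suspected", so the gap sits immediately after word 4 ("mentioned").
Base order: Tom had mentioned Priya suspected that a senator replaced that report.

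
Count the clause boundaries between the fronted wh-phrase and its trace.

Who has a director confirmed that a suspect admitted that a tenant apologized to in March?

2

"who" is extracted from the PP object of "apologized".
Boundaries crossed, outermost first: [that], [that] — 2 in total.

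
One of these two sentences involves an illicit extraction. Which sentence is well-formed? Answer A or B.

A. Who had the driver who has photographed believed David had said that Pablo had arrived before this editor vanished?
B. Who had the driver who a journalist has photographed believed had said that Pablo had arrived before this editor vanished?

B

In A, the wh-phrase is extracted from inside a complex-NP island (relative clause) (introduced by "who"), which blocks movement.
In B, the extraction path crosses only that-complement boundaries, which are transparent.
So B is grammatical.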